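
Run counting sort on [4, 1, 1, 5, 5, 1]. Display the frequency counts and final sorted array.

Count array: [0, 3, 0, 0, 1, 2]
(count[i] = number of elements equal to i)
Cumulative count: [0, 3, 3, 3, 4, 6]
Sorted: [1, 1, 1, 4, 5, 5]


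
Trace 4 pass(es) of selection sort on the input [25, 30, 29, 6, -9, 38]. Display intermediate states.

Pass 1: Select minimum -9 at index 4, swap -> [-9, 30, 29, 6, 25, 38]
Pass 2: Select minimum 6 at index 3, swap -> [-9, 6, 29, 30, 25, 38]
Pass 3: Select minimum 25 at index 4, swap -> [-9, 6, 25, 30, 29, 38]
Pass 4: Select minimum 29 at index 4, swap -> [-9, 6, 25, 29, 30, 38]


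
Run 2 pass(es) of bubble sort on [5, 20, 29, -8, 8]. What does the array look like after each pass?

After pass 1: [5, 20, -8, 8, 29] (2 swaps)
After pass 2: [5, -8, 8, 20, 29] (2 swaps)
Total swaps: 4


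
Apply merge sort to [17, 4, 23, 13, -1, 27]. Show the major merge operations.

Divide and conquer:
  Merge [4] + [23] -> [4, 23]
  Merge [17] + [4, 23] -> [4, 17, 23]
  Merge [-1] + [27] -> [-1, 27]
  Merge [13] + [-1, 27] -> [-1, 13, 27]
  Merge [4, 17, 23] + [-1, 13, 27] -> [-1, 4, 13, 17, 23, 27]


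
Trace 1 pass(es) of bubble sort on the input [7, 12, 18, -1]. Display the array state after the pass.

After pass 1: [7, 12, -1, 18] (1 swaps)
Total swaps: 1


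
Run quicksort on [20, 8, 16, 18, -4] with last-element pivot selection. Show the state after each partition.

Partition 1: pivot=-4 at index 0 -> [-4, 8, 16, 18, 20]
Partition 2: pivot=20 at index 4 -> [-4, 8, 16, 18, 20]
Partition 3: pivot=18 at index 3 -> [-4, 8, 16, 18, 20]
Partition 4: pivot=16 at index 2 -> [-4, 8, 16, 18, 20]


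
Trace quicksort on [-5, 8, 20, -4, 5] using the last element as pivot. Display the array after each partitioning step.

Partition 1: pivot=5 at index 2 -> [-5, -4, 5, 8, 20]
Partition 2: pivot=-4 at index 1 -> [-5, -4, 5, 8, 20]
Partition 3: pivot=20 at index 4 -> [-5, -4, 5, 8, 20]


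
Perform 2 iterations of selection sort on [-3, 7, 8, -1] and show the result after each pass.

Pass 1: Select minimum -3 at index 0, swap -> [-3, 7, 8, -1]
Pass 2: Select minimum -1 at index 3, swap -> [-3, -1, 8, 7]


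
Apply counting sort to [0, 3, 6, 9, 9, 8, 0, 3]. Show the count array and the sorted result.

Count array: [2, 0, 0, 2, 0, 0, 1, 0, 1, 2]
(count[i] = number of elements equal to i)
Cumulative count: [2, 2, 2, 4, 4, 4, 5, 5, 6, 8]
Sorted: [0, 0, 3, 3, 6, 8, 9, 9]


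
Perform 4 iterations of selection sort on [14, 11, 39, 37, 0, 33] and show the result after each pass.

Pass 1: Select minimum 0 at index 4, swap -> [0, 11, 39, 37, 14, 33]
Pass 2: Select minimum 11 at index 1, swap -> [0, 11, 39, 37, 14, 33]
Pass 3: Select minimum 14 at index 4, swap -> [0, 11, 14, 37, 39, 33]
Pass 4: Select minimum 33 at index 5, swap -> [0, 11, 14, 33, 39, 37]


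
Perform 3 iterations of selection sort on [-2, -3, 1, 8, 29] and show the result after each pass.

Pass 1: Select minimum -3 at index 1, swap -> [-3, -2, 1, 8, 29]
Pass 2: Select minimum -2 at index 1, swap -> [-3, -2, 1, 8, 29]
Pass 3: Select minimum 1 at index 2, swap -> [-3, -2, 1, 8, 29]


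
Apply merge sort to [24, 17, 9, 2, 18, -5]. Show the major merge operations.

Divide and conquer:
  Merge [17] + [9] -> [9, 17]
  Merge [24] + [9, 17] -> [9, 17, 24]
  Merge [18] + [-5] -> [-5, 18]
  Merge [2] + [-5, 18] -> [-5, 2, 18]
  Merge [9, 17, 24] + [-5, 2, 18] -> [-5, 2, 9, 17, 18, 24]


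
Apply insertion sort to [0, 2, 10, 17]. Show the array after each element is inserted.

First element 0 is already 'sorted'
Insert 2: shifted 0 elements -> [0, 2, 10, 17]
Insert 10: shifted 0 elements -> [0, 2, 10, 17]
Insert 17: shifted 0 elements -> [0, 2, 10, 17]


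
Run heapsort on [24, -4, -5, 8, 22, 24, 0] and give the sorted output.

Build heap: [24, 22, 24, 8, -4, -5, 0]
Extract 24: [24, 22, 0, 8, -4, -5, 24]
Extract 24: [22, 8, 0, -5, -4, 24, 24]
Extract 22: [8, -4, 0, -5, 22, 24, 24]
Extract 8: [0, -4, -5, 8, 22, 24, 24]
Extract 0: [-4, -5, 0, 8, 22, 24, 24]
Extract -4: [-5, -4, 0, 8, 22, 24, 24]


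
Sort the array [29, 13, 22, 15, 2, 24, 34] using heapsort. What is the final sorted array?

Build heap: [34, 15, 29, 13, 2, 24, 22]
Extract 34: [29, 15, 24, 13, 2, 22, 34]
Extract 29: [24, 15, 22, 13, 2, 29, 34]
Extract 24: [22, 15, 2, 13, 24, 29, 34]
Extract 22: [15, 13, 2, 22, 24, 29, 34]
Extract 15: [13, 2, 15, 22, 24, 29, 34]
Extract 13: [2, 13, 15, 22, 24, 29, 34]


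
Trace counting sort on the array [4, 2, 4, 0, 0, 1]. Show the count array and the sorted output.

Count array: [2, 1, 1, 0, 2]
(count[i] = number of elements equal to i)
Cumulative count: [2, 3, 4, 4, 6]
Sorted: [0, 0, 1, 2, 4, 4]


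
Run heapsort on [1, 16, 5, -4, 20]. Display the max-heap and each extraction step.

Build heap: [20, 16, 5, -4, 1]
Extract 20: [16, 1, 5, -4, 20]
Extract 16: [5, 1, -4, 16, 20]
Extract 5: [1, -4, 5, 16, 20]
Extract 1: [-4, 1, 5, 16, 20]


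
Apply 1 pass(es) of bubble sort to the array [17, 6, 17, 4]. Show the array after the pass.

After pass 1: [6, 17, 4, 17] (2 swaps)
Total swaps: 2


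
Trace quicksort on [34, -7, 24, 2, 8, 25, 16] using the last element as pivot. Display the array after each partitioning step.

Partition 1: pivot=16 at index 3 -> [-7, 2, 8, 16, 24, 25, 34]
Partition 2: pivot=8 at index 2 -> [-7, 2, 8, 16, 24, 25, 34]
Partition 3: pivot=2 at index 1 -> [-7, 2, 8, 16, 24, 25, 34]
Partition 4: pivot=34 at index 6 -> [-7, 2, 8, 16, 24, 25, 34]
Partition 5: pivot=25 at index 5 -> [-7, 2, 8, 16, 24, 25, 34]


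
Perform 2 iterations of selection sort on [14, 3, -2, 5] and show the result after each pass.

Pass 1: Select minimum -2 at index 2, swap -> [-2, 3, 14, 5]
Pass 2: Select minimum 3 at index 1, swap -> [-2, 3, 14, 5]


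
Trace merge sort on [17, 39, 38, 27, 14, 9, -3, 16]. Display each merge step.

Divide and conquer:
  Merge [17] + [39] -> [17, 39]
  Merge [38] + [27] -> [27, 38]
  Merge [17, 39] + [27, 38] -> [17, 27, 38, 39]
  Merge [14] + [9] -> [9, 14]
  Merge [-3] + [16] -> [-3, 16]
  Merge [9, 14] + [-3, 16] -> [-3, 9, 14, 16]
  Merge [17, 27, 38, 39] + [-3, 9, 14, 16] -> [-3, 9, 14, 16, 17, 27, 38, 39]


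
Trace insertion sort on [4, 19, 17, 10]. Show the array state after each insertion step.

First element 4 is already 'sorted'
Insert 19: shifted 0 elements -> [4, 19, 17, 10]
Insert 17: shifted 1 elements -> [4, 17, 19, 10]
Insert 10: shifted 2 elements -> [4, 10, 17, 19]


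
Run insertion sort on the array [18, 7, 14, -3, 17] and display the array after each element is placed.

First element 18 is already 'sorted'
Insert 7: shifted 1 elements -> [7, 18, 14, -3, 17]
Insert 14: shifted 1 elements -> [7, 14, 18, -3, 17]
Insert -3: shifted 3 elements -> [-3, 7, 14, 18, 17]
Insert 17: shifted 1 elements -> [-3, 7, 14, 17, 18]


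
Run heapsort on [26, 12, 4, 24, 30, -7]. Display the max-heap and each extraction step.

Build heap: [30, 26, 4, 24, 12, -7]
Extract 30: [26, 24, 4, -7, 12, 30]
Extract 26: [24, 12, 4, -7, 26, 30]
Extract 24: [12, -7, 4, 24, 26, 30]
Extract 12: [4, -7, 12, 24, 26, 30]
Extract 4: [-7, 4, 12, 24, 26, 30]


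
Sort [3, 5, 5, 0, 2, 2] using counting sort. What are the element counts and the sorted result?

Count array: [1, 0, 2, 1, 0, 2]
(count[i] = number of elements equal to i)
Cumulative count: [1, 1, 3, 4, 4, 6]
Sorted: [0, 2, 2, 3, 5, 5]


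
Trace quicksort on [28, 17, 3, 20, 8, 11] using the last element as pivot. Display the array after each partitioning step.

Partition 1: pivot=11 at index 2 -> [3, 8, 11, 20, 17, 28]
Partition 2: pivot=8 at index 1 -> [3, 8, 11, 20, 17, 28]
Partition 3: pivot=28 at index 5 -> [3, 8, 11, 20, 17, 28]
Partition 4: pivot=17 at index 3 -> [3, 8, 11, 17, 20, 28]


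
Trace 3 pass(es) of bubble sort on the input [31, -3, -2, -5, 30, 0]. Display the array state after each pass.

After pass 1: [-3, -2, -5, 30, 0, 31] (5 swaps)
After pass 2: [-3, -5, -2, 0, 30, 31] (2 swaps)
After pass 3: [-5, -3, -2, 0, 30, 31] (1 swaps)
Total swaps: 8


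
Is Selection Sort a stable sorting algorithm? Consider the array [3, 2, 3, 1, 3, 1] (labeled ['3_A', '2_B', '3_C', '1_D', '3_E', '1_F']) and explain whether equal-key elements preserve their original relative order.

Trace Selection Sort on the labeled array (the key is the number; the letter only tracks identity):
  Pass 1: minimum of unsorted part is 1_D at index 3; swap it with 3_A at index 0 -> [1_D, 2_B, 3_C, 3_A, 3_E, 1_F]
  Pass 2: minimum of unsorted part is 1_F at index 5; swap it with 2_B at index 1 -> [1_D, 1_F, 3_C, 3_A, 3_E, 2_B]
  Pass 3: minimum of unsorted part is 2_B at index 5; swap it with 3_C at index 2 -> [1_D, 1_F, 2_B, 3_A, 3_E, 3_C]
  Pass 4: minimum 3_A is already at index 3; no swap -> [1_D, 1_F, 2_B, 3_A, 3_E, 3_C]
  Pass 5: minimum 3_E is already at index 4; no swap -> [1_D, 1_F, 2_B, 3_A, 3_E, 3_C]
Final order: [1_D, 1_F, 2_B, 3_A, 3_E, 3_C]
Equal keys:
  value 1: originally 1_D, 1_F; after sorting 1_D, 1_F -> order preserved
  value 3: originally 3_A, 3_C, 3_E; after sorting 3_A, 3_E, 3_C -> order changed
Equal keys were reordered, so Selection Sort is not stable: the long-range swap that moves the minimum into place can carry an element past an equal key. (One such input is enough; an unstable sort may happen to preserve order on other inputs, but it gives no guarantee.)
Answer: Not stable


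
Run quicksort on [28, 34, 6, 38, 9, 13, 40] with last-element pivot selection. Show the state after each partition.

Partition 1: pivot=40 at index 6 -> [28, 34, 6, 38, 9, 13, 40]
Partition 2: pivot=13 at index 2 -> [6, 9, 13, 38, 34, 28, 40]
Partition 3: pivot=9 at index 1 -> [6, 9, 13, 38, 34, 28, 40]
Partition 4: pivot=28 at index 3 -> [6, 9, 13, 28, 34, 38, 40]
Partition 5: pivot=38 at index 5 -> [6, 9, 13, 28, 34, 38, 40]


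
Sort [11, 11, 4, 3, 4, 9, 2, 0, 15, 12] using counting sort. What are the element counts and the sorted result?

Count array: [1, 0, 1, 1, 2, 0, 0, 0, 0, 1, 0, 2, 1, 0, 0, 1]
(count[i] = number of elements equal to i)
Cumulative count: [1, 1, 2, 3, 5, 5, 5, 5, 5, 6, 6, 8, 9, 9, 9, 10]
Sorted: [0, 2, 3, 4, 4, 9, 11, 11, 12, 15]


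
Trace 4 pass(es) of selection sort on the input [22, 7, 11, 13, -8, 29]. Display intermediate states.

Pass 1: Select minimum -8 at index 4, swap -> [-8, 7, 11, 13, 22, 29]
Pass 2: Select minimum 7 at index 1, swap -> [-8, 7, 11, 13, 22, 29]
Pass 3: Select minimum 11 at index 2, swap -> [-8, 7, 11, 13, 22, 29]
Pass 4: Select minimum 13 at index 3, swap -> [-8, 7, 11, 13, 22, 29]


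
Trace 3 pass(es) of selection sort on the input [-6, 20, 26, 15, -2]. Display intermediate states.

Pass 1: Select minimum -6 at index 0, swap -> [-6, 20, 26, 15, -2]
Pass 2: Select minimum -2 at index 4, swap -> [-6, -2, 26, 15, 20]
Pass 3: Select minimum 15 at index 3, swap -> [-6, -2, 15, 26, 20]


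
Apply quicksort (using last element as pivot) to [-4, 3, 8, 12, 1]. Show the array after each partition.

Partition 1: pivot=1 at index 1 -> [-4, 1, 8, 12, 3]
Partition 2: pivot=3 at index 2 -> [-4, 1, 3, 12, 8]
Partition 3: pivot=8 at index 3 -> [-4, 1, 3, 8, 12]


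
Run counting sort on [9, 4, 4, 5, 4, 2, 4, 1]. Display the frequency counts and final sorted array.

Count array: [0, 1, 1, 0, 4, 1, 0, 0, 0, 1]
(count[i] = number of elements equal to i)
Cumulative count: [0, 1, 2, 2, 6, 7, 7, 7, 7, 8]
Sorted: [1, 2, 4, 4, 4, 4, 5, 9]


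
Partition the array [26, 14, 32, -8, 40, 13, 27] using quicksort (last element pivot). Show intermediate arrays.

Partition 1: pivot=27 at index 4 -> [26, 14, -8, 13, 27, 32, 40]
Partition 2: pivot=13 at index 1 -> [-8, 13, 26, 14, 27, 32, 40]
Partition 3: pivot=14 at index 2 -> [-8, 13, 14, 26, 27, 32, 40]
Partition 4: pivot=40 at index 6 -> [-8, 13, 14, 26, 27, 32, 40]


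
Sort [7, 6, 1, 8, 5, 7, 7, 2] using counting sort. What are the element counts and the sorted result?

Count array: [0, 1, 1, 0, 0, 1, 1, 3, 1]
(count[i] = number of elements equal to i)
Cumulative count: [0, 1, 2, 2, 2, 3, 4, 7, 8]
Sorted: [1, 2, 5, 6, 7, 7, 7, 8]


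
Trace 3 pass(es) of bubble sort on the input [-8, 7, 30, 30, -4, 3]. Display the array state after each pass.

After pass 1: [-8, 7, 30, -4, 3, 30] (2 swaps)
After pass 2: [-8, 7, -4, 3, 30, 30] (2 swaps)
After pass 3: [-8, -4, 3, 7, 30, 30] (2 swaps)
Total swaps: 6


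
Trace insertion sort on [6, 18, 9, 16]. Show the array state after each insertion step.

First element 6 is already 'sorted'
Insert 18: shifted 0 elements -> [6, 18, 9, 16]
Insert 9: shifted 1 elements -> [6, 9, 18, 16]
Insert 16: shifted 1 elements -> [6, 9, 16, 18]


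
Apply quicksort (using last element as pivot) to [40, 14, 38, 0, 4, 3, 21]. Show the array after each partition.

Partition 1: pivot=21 at index 4 -> [14, 0, 4, 3, 21, 40, 38]
Partition 2: pivot=3 at index 1 -> [0, 3, 4, 14, 21, 40, 38]
Partition 3: pivot=14 at index 3 -> [0, 3, 4, 14, 21, 40, 38]
Partition 4: pivot=38 at index 5 -> [0, 3, 4, 14, 21, 38, 40]


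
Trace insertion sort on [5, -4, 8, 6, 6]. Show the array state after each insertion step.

First element 5 is already 'sorted'
Insert -4: shifted 1 elements -> [-4, 5, 8, 6, 6]
Insert 8: shifted 0 elements -> [-4, 5, 8, 6, 6]
Insert 6: shifted 1 elements -> [-4, 5, 6, 8, 6]
Insert 6: shifted 1 elements -> [-4, 5, 6, 6, 8]


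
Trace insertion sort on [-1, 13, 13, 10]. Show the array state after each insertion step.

First element -1 is already 'sorted'
Insert 13: shifted 0 elements -> [-1, 13, 13, 10]
Insert 13: shifted 0 elements -> [-1, 13, 13, 10]
Insert 10: shifted 2 elements -> [-1, 10, 13, 13]


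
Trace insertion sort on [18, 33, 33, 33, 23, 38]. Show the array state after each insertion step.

First element 18 is already 'sorted'
Insert 33: shifted 0 elements -> [18, 33, 33, 33, 23, 38]
Insert 33: shifted 0 elements -> [18, 33, 33, 33, 23, 38]
Insert 33: shifted 0 elements -> [18, 33, 33, 33, 23, 38]
Insert 23: shifted 3 elements -> [18, 23, 33, 33, 33, 38]
Insert 38: shifted 0 elements -> [18, 23, 33, 33, 33, 38]


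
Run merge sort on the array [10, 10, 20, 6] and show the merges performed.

Divide and conquer:
  Merge [10] + [10] -> [10, 10]
  Merge [20] + [6] -> [6, 20]
  Merge [10, 10] + [6, 20] -> [6, 10, 10, 20]


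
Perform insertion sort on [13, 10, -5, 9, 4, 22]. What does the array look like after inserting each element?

First element 13 is already 'sorted'
Insert 10: shifted 1 elements -> [10, 13, -5, 9, 4, 22]
Insert -5: shifted 2 elements -> [-5, 10, 13, 9, 4, 22]
Insert 9: shifted 2 elements -> [-5, 9, 10, 13, 4, 22]
Insert 4: shifted 3 elements -> [-5, 4, 9, 10, 13, 22]
Insert 22: shifted 0 elements -> [-5, 4, 9, 10, 13, 22]


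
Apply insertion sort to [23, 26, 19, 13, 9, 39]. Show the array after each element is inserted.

First element 23 is already 'sorted'
Insert 26: shifted 0 elements -> [23, 26, 19, 13, 9, 39]
Insert 19: shifted 2 elements -> [19, 23, 26, 13, 9, 39]
Insert 13: shifted 3 elements -> [13, 19, 23, 26, 9, 39]
Insert 9: shifted 4 elements -> [9, 13, 19, 23, 26, 39]
Insert 39: shifted 0 elements -> [9, 13, 19, 23, 26, 39]


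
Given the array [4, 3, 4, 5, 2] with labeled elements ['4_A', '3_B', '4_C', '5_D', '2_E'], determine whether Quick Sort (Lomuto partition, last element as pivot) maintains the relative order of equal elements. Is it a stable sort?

Trace Quick Sort on the labeled array (the key is the number; the letter only tracks identity):
  Partition indices 0..4 around pivot 2_E -> [2_E, 3_B, 4_C, 5_D, 4_A]
  Partition indices 1..4 around pivot 4_A -> [2_E, 3_B, 4_C, 4_A, 5_D]
  Partition indices 1..2 around pivot 4_C -> [2_E, 3_B, 4_C, 4_A, 5_D]
Final order: [2_E, 3_B, 4_C, 4_A, 5_D]
Equal keys:
  value 4: originally 4_A, 4_C; after sorting 4_C, 4_A -> order changed
Equal keys were reordered, so Quick Sort is not stable: partition swaps elements across long distances and can reorder equal keys. (One such input is enough; an unstable sort may happen to preserve order on other inputs, but it gives no guarantee.)
Answer: Not stable


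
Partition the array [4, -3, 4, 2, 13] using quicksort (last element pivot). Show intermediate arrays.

Partition 1: pivot=13 at index 4 -> [4, -3, 4, 2, 13]
Partition 2: pivot=2 at index 1 -> [-3, 2, 4, 4, 13]
Partition 3: pivot=4 at index 3 -> [-3, 2, 4, 4, 13]


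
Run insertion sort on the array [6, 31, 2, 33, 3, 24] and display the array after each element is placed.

First element 6 is already 'sorted'
Insert 31: shifted 0 elements -> [6, 31, 2, 33, 3, 24]
Insert 2: shifted 2 elements -> [2, 6, 31, 33, 3, 24]
Insert 33: shifted 0 elements -> [2, 6, 31, 33, 3, 24]
Insert 3: shifted 3 elements -> [2, 3, 6, 31, 33, 24]
Insert 24: shifted 2 elements -> [2, 3, 6, 24, 31, 33]


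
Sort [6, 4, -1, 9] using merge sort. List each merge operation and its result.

Divide and conquer:
  Merge [6] + [4] -> [4, 6]
  Merge [-1] + [9] -> [-1, 9]
  Merge [4, 6] + [-1, 9] -> [-1, 4, 6, 9]


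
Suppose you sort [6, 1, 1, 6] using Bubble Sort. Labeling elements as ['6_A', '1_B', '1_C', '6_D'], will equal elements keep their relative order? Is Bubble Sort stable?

Trace Bubble Sort on the labeled array (the key is the number; the letter only tracks identity):
  After pass 1: [1_B, 1_C, 6_A, 6_D]
  After pass 2: [1_B, 1_C, 6_A, 6_D] (no swaps, done)
Final order: [1_B, 1_C, 6_A, 6_D]
Equal keys:
  value 1: originally 1_B, 1_C; after sorting 1_B, 1_C -> order preserved
  value 6: originally 6_A, 6_D; after sorting 6_A, 6_D -> order preserved
All equal keys kept their original relative order. Bubble Sort is stable: it only swaps adjacent elements when the left one is strictly greater, so equal keys never move past each other.
Answer: Stable


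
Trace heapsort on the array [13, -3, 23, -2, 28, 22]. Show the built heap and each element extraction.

Build heap: [28, 13, 23, -2, -3, 22]
Extract 28: [23, 13, 22, -2, -3, 28]
Extract 23: [22, 13, -3, -2, 23, 28]
Extract 22: [13, -2, -3, 22, 23, 28]
Extract 13: [-2, -3, 13, 22, 23, 28]
Extract -2: [-3, -2, 13, 22, 23, 28]


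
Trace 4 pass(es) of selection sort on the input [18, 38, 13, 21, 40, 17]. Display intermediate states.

Pass 1: Select minimum 13 at index 2, swap -> [13, 38, 18, 21, 40, 17]
Pass 2: Select minimum 17 at index 5, swap -> [13, 17, 18, 21, 40, 38]
Pass 3: Select minimum 18 at index 2, swap -> [13, 17, 18, 21, 40, 38]
Pass 4: Select minimum 21 at index 3, swap -> [13, 17, 18, 21, 40, 38]


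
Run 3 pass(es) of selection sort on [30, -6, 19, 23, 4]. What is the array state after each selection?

Pass 1: Select minimum -6 at index 1, swap -> [-6, 30, 19, 23, 4]
Pass 2: Select minimum 4 at index 4, swap -> [-6, 4, 19, 23, 30]
Pass 3: Select minimum 19 at index 2, swap -> [-6, 4, 19, 23, 30]


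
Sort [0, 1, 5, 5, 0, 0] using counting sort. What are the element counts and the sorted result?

Count array: [3, 1, 0, 0, 0, 2]
(count[i] = number of elements equal to i)
Cumulative count: [3, 4, 4, 4, 4, 6]
Sorted: [0, 0, 0, 1, 5, 5]


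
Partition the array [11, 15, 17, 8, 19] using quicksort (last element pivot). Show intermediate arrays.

Partition 1: pivot=19 at index 4 -> [11, 15, 17, 8, 19]
Partition 2: pivot=8 at index 0 -> [8, 15, 17, 11, 19]
Partition 3: pivot=11 at index 1 -> [8, 11, 17, 15, 19]
Partition 4: pivot=15 at index 2 -> [8, 11, 15, 17, 19]


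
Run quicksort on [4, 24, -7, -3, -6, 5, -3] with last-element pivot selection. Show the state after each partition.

Partition 1: pivot=-3 at index 3 -> [-7, -3, -6, -3, 4, 5, 24]
Partition 2: pivot=-6 at index 1 -> [-7, -6, -3, -3, 4, 5, 24]
Partition 3: pivot=24 at index 6 -> [-7, -6, -3, -3, 4, 5, 24]
Partition 4: pivot=5 at index 5 -> [-7, -6, -3, -3, 4, 5, 24]


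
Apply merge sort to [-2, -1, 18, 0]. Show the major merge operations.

Divide and conquer:
  Merge [-2] + [-1] -> [-2, -1]
  Merge [18] + [0] -> [0, 18]
  Merge [-2, -1] + [0, 18] -> [-2, -1, 0, 18]


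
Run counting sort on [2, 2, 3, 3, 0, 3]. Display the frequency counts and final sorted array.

Count array: [1, 0, 2, 3]
(count[i] = number of elements equal to i)
Cumulative count: [1, 1, 3, 6]
Sorted: [0, 2, 2, 3, 3, 3]


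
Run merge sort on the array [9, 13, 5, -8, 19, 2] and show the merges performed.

Divide and conquer:
  Merge [13] + [5] -> [5, 13]
  Merge [9] + [5, 13] -> [5, 9, 13]
  Merge [19] + [2] -> [2, 19]
  Merge [-8] + [2, 19] -> [-8, 2, 19]
  Merge [5, 9, 13] + [-8, 2, 19] -> [-8, 2, 5, 9, 13, 19]


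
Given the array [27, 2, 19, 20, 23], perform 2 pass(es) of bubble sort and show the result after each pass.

After pass 1: [2, 19, 20, 23, 27] (4 swaps)
After pass 2: [2, 19, 20, 23, 27] (0 swaps)
Total swaps: 4


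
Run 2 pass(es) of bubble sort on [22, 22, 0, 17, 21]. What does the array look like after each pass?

After pass 1: [22, 0, 17, 21, 22] (3 swaps)
After pass 2: [0, 17, 21, 22, 22] (3 swaps)
Total swaps: 6


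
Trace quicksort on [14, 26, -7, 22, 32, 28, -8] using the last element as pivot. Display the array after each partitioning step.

Partition 1: pivot=-8 at index 0 -> [-8, 26, -7, 22, 32, 28, 14]
Partition 2: pivot=14 at index 2 -> [-8, -7, 14, 22, 32, 28, 26]
Partition 3: pivot=26 at index 4 -> [-8, -7, 14, 22, 26, 28, 32]
Partition 4: pivot=32 at index 6 -> [-8, -7, 14, 22, 26, 28, 32]


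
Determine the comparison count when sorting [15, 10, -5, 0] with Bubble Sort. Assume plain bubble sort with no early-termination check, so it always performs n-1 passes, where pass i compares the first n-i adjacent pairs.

Pass 1: compare adjacent pairs (0,1)..(2,3) = 3 comparison(s), 3 swap(s) -> [10, -5, 0, 15]
Pass 2: compare adjacent pairs (0,1)..(1,2) = 2 comparison(s), 2 swap(s) -> [-5, 0, 10, 15]
Pass 3: compare adjacent pairs (0,1)..(0,1) = 1 comparison(s), 0 swap(s) -> [-5, 0, 10, 15]
Total comparisons: 3 + 2 + 1 = 6


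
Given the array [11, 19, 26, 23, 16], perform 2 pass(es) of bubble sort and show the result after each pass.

After pass 1: [11, 19, 23, 16, 26] (2 swaps)
After pass 2: [11, 19, 16, 23, 26] (1 swaps)
Total swaps: 3


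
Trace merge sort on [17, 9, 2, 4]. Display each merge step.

Divide and conquer:
  Merge [17] + [9] -> [9, 17]
  Merge [2] + [4] -> [2, 4]
  Merge [9, 17] + [2, 4] -> [2, 4, 9, 17]


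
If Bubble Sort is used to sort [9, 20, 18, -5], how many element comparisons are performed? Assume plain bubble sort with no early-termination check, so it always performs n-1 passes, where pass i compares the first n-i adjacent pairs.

Pass 1: compare adjacent pairs (0,1)..(2,3) = 3 comparison(s), 2 swap(s) -> [9, 18, -5, 20]
Pass 2: compare adjacent pairs (0,1)..(1,2) = 2 comparison(s), 1 swap(s) -> [9, -5, 18, 20]
Pass 3: compare adjacent pairs (0,1)..(0,1) = 1 comparison(s), 1 swap(s) -> [-5, 9, 18, 20]
Total comparisons: 3 + 2 + 1 = 6


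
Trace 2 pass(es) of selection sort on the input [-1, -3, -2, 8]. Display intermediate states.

Pass 1: Select minimum -3 at index 1, swap -> [-3, -1, -2, 8]
Pass 2: Select minimum -2 at index 2, swap -> [-3, -2, -1, 8]


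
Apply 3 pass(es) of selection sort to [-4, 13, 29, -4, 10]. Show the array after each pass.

Pass 1: Select minimum -4 at index 0, swap -> [-4, 13, 29, -4, 10]
Pass 2: Select minimum -4 at index 3, swap -> [-4, -4, 29, 13, 10]
Pass 3: Select minimum 10 at index 4, swap -> [-4, -4, 10, 13, 29]


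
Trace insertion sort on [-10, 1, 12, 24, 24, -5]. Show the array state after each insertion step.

First element -10 is already 'sorted'
Insert 1: shifted 0 elements -> [-10, 1, 12, 24, 24, -5]
Insert 12: shifted 0 elements -> [-10, 1, 12, 24, 24, -5]
Insert 24: shifted 0 elements -> [-10, 1, 12, 24, 24, -5]
Insert 24: shifted 0 elements -> [-10, 1, 12, 24, 24, -5]
Insert -5: shifted 4 elements -> [-10, -5, 1, 12, 24, 24]


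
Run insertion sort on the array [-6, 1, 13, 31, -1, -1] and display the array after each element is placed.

First element -6 is already 'sorted'
Insert 1: shifted 0 elements -> [-6, 1, 13, 31, -1, -1]
Insert 13: shifted 0 elements -> [-6, 1, 13, 31, -1, -1]
Insert 31: shifted 0 elements -> [-6, 1, 13, 31, -1, -1]
Insert -1: shifted 3 elements -> [-6, -1, 1, 13, 31, -1]
Insert -1: shifted 3 elements -> [-6, -1, -1, 1, 13, 31]


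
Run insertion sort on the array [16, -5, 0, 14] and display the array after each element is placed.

First element 16 is already 'sorted'
Insert -5: shifted 1 elements -> [-5, 16, 0, 14]
Insert 0: shifted 1 elements -> [-5, 0, 16, 14]
Insert 14: shifted 1 elements -> [-5, 0, 14, 16]


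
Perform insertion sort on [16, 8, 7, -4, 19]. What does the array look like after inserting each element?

First element 16 is already 'sorted'
Insert 8: shifted 1 elements -> [8, 16, 7, -4, 19]
Insert 7: shifted 2 elements -> [7, 8, 16, -4, 19]
Insert -4: shifted 3 elements -> [-4, 7, 8, 16, 19]
Insert 19: shifted 0 elements -> [-4, 7, 8, 16, 19]


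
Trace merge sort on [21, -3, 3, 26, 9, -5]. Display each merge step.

Divide and conquer:
  Merge [-3] + [3] -> [-3, 3]
  Merge [21] + [-3, 3] -> [-3, 3, 21]
  Merge [9] + [-5] -> [-5, 9]
  Merge [26] + [-5, 9] -> [-5, 9, 26]
  Merge [-3, 3, 21] + [-5, 9, 26] -> [-5, -3, 3, 9, 21, 26]


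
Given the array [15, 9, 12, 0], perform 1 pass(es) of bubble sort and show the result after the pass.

After pass 1: [9, 12, 0, 15] (3 swaps)
Total swaps: 3


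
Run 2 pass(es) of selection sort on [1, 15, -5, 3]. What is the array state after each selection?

Pass 1: Select minimum -5 at index 2, swap -> [-5, 15, 1, 3]
Pass 2: Select minimum 1 at index 2, swap -> [-5, 1, 15, 3]


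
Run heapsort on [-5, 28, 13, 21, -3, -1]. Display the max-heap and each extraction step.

Build heap: [28, 21, 13, -5, -3, -1]
Extract 28: [21, -1, 13, -5, -3, 28]
Extract 21: [13, -1, -3, -5, 21, 28]
Extract 13: [-1, -5, -3, 13, 21, 28]
Extract -1: [-3, -5, -1, 13, 21, 28]
Extract -3: [-5, -3, -1, 13, 21, 28]


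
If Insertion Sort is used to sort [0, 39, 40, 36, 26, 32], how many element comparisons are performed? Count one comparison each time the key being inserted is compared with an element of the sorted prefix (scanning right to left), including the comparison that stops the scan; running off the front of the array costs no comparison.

Insert 39: 0 <= 39 (stop) = 1 comparison(s) -> [0, 39, 40, 36, 26, 32]
Insert 40: 39 <= 40 (stop) = 1 comparison(s) -> [0, 39, 40, 36, 26, 32]
Insert 36: 40 > 36 (shift), 39 > 36 (shift), 0 <= 36 (stop) = 3 comparison(s) -> [0, 36, 39, 40, 26, 32]
Insert 26: 40 > 26 (shift), 39 > 26 (shift), 36 > 26 (shift), 0 <= 26 (stop) = 4 comparison(s) -> [0, 26, 36, 39, 40, 32]
Insert 32: 40 > 32 (shift), 39 > 32 (shift), 36 > 32 (shift), 26 <= 32 (stop) = 4 comparison(s) -> [0, 26, 32, 36, 39, 40]
Total comparisons: 1 + 1 + 3 + 4 + 4 = 13


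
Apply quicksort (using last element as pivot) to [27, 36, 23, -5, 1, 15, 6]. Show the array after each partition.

Partition 1: pivot=6 at index 2 -> [-5, 1, 6, 27, 36, 15, 23]
Partition 2: pivot=1 at index 1 -> [-5, 1, 6, 27, 36, 15, 23]
Partition 3: pivot=23 at index 4 -> [-5, 1, 6, 15, 23, 27, 36]
Partition 4: pivot=36 at index 6 -> [-5, 1, 6, 15, 23, 27, 36]


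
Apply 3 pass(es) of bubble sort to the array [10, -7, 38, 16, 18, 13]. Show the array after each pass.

After pass 1: [-7, 10, 16, 18, 13, 38] (4 swaps)
After pass 2: [-7, 10, 16, 13, 18, 38] (1 swaps)
After pass 3: [-7, 10, 13, 16, 18, 38] (1 swaps)
Total swaps: 6


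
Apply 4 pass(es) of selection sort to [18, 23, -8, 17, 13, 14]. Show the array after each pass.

Pass 1: Select minimum -8 at index 2, swap -> [-8, 23, 18, 17, 13, 14]
Pass 2: Select minimum 13 at index 4, swap -> [-8, 13, 18, 17, 23, 14]
Pass 3: Select minimum 14 at index 5, swap -> [-8, 13, 14, 17, 23, 18]
Pass 4: Select minimum 17 at index 3, swap -> [-8, 13, 14, 17, 23, 18]


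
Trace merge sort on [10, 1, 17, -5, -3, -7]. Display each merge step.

Divide and conquer:
  Merge [1] + [17] -> [1, 17]
  Merge [10] + [1, 17] -> [1, 10, 17]
  Merge [-3] + [-7] -> [-7, -3]
  Merge [-5] + [-7, -3] -> [-7, -5, -3]
  Merge [1, 10, 17] + [-7, -5, -3] -> [-7, -5, -3, 1, 10, 17]


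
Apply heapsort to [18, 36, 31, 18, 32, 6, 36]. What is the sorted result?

Build heap: [36, 32, 36, 18, 18, 6, 31]
Extract 36: [36, 32, 31, 18, 18, 6, 36]
Extract 36: [32, 18, 31, 6, 18, 36, 36]
Extract 32: [31, 18, 18, 6, 32, 36, 36]
Extract 31: [18, 6, 18, 31, 32, 36, 36]
Extract 18: [18, 6, 18, 31, 32, 36, 36]
Extract 18: [6, 18, 18, 31, 32, 36, 36]


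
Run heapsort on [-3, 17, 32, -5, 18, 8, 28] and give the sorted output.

Build heap: [32, 18, 28, -5, 17, 8, -3]
Extract 32: [28, 18, 8, -5, 17, -3, 32]
Extract 28: [18, 17, 8, -5, -3, 28, 32]
Extract 18: [17, -3, 8, -5, 18, 28, 32]
Extract 17: [8, -3, -5, 17, 18, 28, 32]
Extract 8: [-3, -5, 8, 17, 18, 28, 32]
Extract -3: [-5, -3, 8, 17, 18, 28, 32]


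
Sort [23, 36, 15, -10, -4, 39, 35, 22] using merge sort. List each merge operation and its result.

Divide and conquer:
  Merge [23] + [36] -> [23, 36]
  Merge [15] + [-10] -> [-10, 15]
  Merge [23, 36] + [-10, 15] -> [-10, 15, 23, 36]
  Merge [-4] + [39] -> [-4, 39]
  Merge [35] + [22] -> [22, 35]
  Merge [-4, 39] + [22, 35] -> [-4, 22, 35, 39]
  Merge [-10, 15, 23, 36] + [-4, 22, 35, 39] -> [-10, -4, 15, 22, 23, 35, 36, 39]


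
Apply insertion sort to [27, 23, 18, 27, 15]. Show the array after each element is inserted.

First element 27 is already 'sorted'
Insert 23: shifted 1 elements -> [23, 27, 18, 27, 15]
Insert 18: shifted 2 elements -> [18, 23, 27, 27, 15]
Insert 27: shifted 0 elements -> [18, 23, 27, 27, 15]
Insert 15: shifted 4 elements -> [15, 18, 23, 27, 27]


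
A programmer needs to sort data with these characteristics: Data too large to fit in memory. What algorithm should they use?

Best choice: External merge sort
Reason: Minimizes disk I/O by sequential reads/writes


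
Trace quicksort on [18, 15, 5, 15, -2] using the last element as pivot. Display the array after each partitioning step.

Partition 1: pivot=-2 at index 0 -> [-2, 15, 5, 15, 18]
Partition 2: pivot=18 at index 4 -> [-2, 15, 5, 15, 18]
Partition 3: pivot=15 at index 3 -> [-2, 15, 5, 15, 18]
Partition 4: pivot=5 at index 1 -> [-2, 5, 15, 15, 18]


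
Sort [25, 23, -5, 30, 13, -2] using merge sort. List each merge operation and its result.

Divide and conquer:
  Merge [23] + [-5] -> [-5, 23]
  Merge [25] + [-5, 23] -> [-5, 23, 25]
  Merge [13] + [-2] -> [-2, 13]
  Merge [30] + [-2, 13] -> [-2, 13, 30]
  Merge [-5, 23, 25] + [-2, 13, 30] -> [-5, -2, 13, 23, 25, 30]


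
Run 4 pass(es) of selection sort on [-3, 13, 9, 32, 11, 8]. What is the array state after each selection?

Pass 1: Select minimum -3 at index 0, swap -> [-3, 13, 9, 32, 11, 8]
Pass 2: Select minimum 8 at index 5, swap -> [-3, 8, 9, 32, 11, 13]
Pass 3: Select minimum 9 at index 2, swap -> [-3, 8, 9, 32, 11, 13]
Pass 4: Select minimum 11 at index 4, swap -> [-3, 8, 9, 11, 32, 13]


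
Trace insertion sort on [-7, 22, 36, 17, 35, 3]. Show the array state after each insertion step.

First element -7 is already 'sorted'
Insert 22: shifted 0 elements -> [-7, 22, 36, 17, 35, 3]
Insert 36: shifted 0 elements -> [-7, 22, 36, 17, 35, 3]
Insert 17: shifted 2 elements -> [-7, 17, 22, 36, 35, 3]
Insert 35: shifted 1 elements -> [-7, 17, 22, 35, 36, 3]
Insert 3: shifted 4 elements -> [-7, 3, 17, 22, 35, 36]


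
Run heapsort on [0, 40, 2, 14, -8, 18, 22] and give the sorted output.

Build heap: [40, 14, 22, 0, -8, 18, 2]
Extract 40: [22, 14, 18, 0, -8, 2, 40]
Extract 22: [18, 14, 2, 0, -8, 22, 40]
Extract 18: [14, 0, 2, -8, 18, 22, 40]
Extract 14: [2, 0, -8, 14, 18, 22, 40]
Extract 2: [0, -8, 2, 14, 18, 22, 40]
Extract 0: [-8, 0, 2, 14, 18, 22, 40]


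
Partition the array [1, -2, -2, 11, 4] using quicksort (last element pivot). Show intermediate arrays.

Partition 1: pivot=4 at index 3 -> [1, -2, -2, 4, 11]
Partition 2: pivot=-2 at index 1 -> [-2, -2, 1, 4, 11]


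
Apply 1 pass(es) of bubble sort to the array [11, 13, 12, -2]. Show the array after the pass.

After pass 1: [11, 12, -2, 13] (2 swaps)
Total swaps: 2


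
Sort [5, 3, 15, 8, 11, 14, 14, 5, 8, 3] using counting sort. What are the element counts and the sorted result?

Count array: [0, 0, 0, 2, 0, 2, 0, 0, 2, 0, 0, 1, 0, 0, 2, 1]
(count[i] = number of elements equal to i)
Cumulative count: [0, 0, 0, 2, 2, 4, 4, 4, 6, 6, 6, 7, 7, 7, 9, 10]
Sorted: [3, 3, 5, 5, 8, 8, 11, 14, 14, 15]


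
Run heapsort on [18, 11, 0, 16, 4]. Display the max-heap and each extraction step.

Build heap: [18, 16, 0, 11, 4]
Extract 18: [16, 11, 0, 4, 18]
Extract 16: [11, 4, 0, 16, 18]
Extract 11: [4, 0, 11, 16, 18]
Extract 4: [0, 4, 11, 16, 18]


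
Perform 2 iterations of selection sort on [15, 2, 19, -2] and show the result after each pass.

Pass 1: Select minimum -2 at index 3, swap -> [-2, 2, 19, 15]
Pass 2: Select minimum 2 at index 1, swap -> [-2, 2, 19, 15]


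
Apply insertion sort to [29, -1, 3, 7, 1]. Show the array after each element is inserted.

First element 29 is already 'sorted'
Insert -1: shifted 1 elements -> [-1, 29, 3, 7, 1]
Insert 3: shifted 1 elements -> [-1, 3, 29, 7, 1]
Insert 7: shifted 1 elements -> [-1, 3, 7, 29, 1]
Insert 1: shifted 3 elements -> [-1, 1, 3, 7, 29]


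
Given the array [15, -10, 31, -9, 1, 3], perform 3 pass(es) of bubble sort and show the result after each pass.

After pass 1: [-10, 15, -9, 1, 3, 31] (4 swaps)
After pass 2: [-10, -9, 1, 3, 15, 31] (3 swaps)
After pass 3: [-10, -9, 1, 3, 15, 31] (0 swaps)
Total swaps: 7


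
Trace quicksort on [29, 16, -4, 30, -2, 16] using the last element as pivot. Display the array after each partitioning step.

Partition 1: pivot=16 at index 3 -> [16, -4, -2, 16, 29, 30]
Partition 2: pivot=-2 at index 1 -> [-4, -2, 16, 16, 29, 30]
Partition 3: pivot=30 at index 5 -> [-4, -2, 16, 16, 29, 30]


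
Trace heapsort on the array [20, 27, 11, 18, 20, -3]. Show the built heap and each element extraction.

Build heap: [27, 20, 11, 18, 20, -3]
Extract 27: [20, 20, 11, 18, -3, 27]
Extract 20: [20, 18, 11, -3, 20, 27]
Extract 20: [18, -3, 11, 20, 20, 27]
Extract 18: [11, -3, 18, 20, 20, 27]
Extract 11: [-3, 11, 18, 20, 20, 27]


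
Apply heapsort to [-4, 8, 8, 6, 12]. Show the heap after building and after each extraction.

Build heap: [12, 8, 8, 6, -4]
Extract 12: [8, 6, 8, -4, 12]
Extract 8: [8, 6, -4, 8, 12]
Extract 8: [6, -4, 8, 8, 12]
Extract 6: [-4, 6, 8, 8, 12]


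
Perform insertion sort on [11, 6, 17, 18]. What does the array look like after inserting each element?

First element 11 is already 'sorted'
Insert 6: shifted 1 elements -> [6, 11, 17, 18]
Insert 17: shifted 0 elements -> [6, 11, 17, 18]
Insert 18: shifted 0 elements -> [6, 11, 17, 18]


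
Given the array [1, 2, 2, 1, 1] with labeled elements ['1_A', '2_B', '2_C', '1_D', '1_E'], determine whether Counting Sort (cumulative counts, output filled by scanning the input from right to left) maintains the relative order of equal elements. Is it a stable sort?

Trace Counting Sort on the labeled array (the key is the number; the letter only tracks identity):
  Counts for values 0..2: [0, 3, 2]
  Cumulative counts: [0, 3, 5]
  Scan right to left: place 1_E at output index 2
  Scan right to left: place 1_D at output index 1
  Scan right to left: place 2_C at output index 4
  Scan right to left: place 2_B at output index 3
  Scan right to left: place 1_A at output index 0
  Output: [1_A, 1_D, 1_E, 2_B, 2_C]
Equal keys:
  value 1: originally 1_A, 1_D, 1_E; after sorting 1_A, 1_D, 1_E -> order preserved
  value 2: originally 2_B, 2_C; after sorting 2_B, 2_C -> order preserved
All equal keys kept their original relative order. Counting Sort is stable: scanning the input right to left with decreasing cumulative counts places later duplicates at later output positions.
Answer: Stable


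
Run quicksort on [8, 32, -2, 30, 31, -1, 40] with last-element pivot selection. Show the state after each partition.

Partition 1: pivot=40 at index 6 -> [8, 32, -2, 30, 31, -1, 40]
Partition 2: pivot=-1 at index 1 -> [-2, -1, 8, 30, 31, 32, 40]
Partition 3: pivot=32 at index 5 -> [-2, -1, 8, 30, 31, 32, 40]
Partition 4: pivot=31 at index 4 -> [-2, -1, 8, 30, 31, 32, 40]
Partition 5: pivot=30 at index 3 -> [-2, -1, 8, 30, 31, 32, 40]


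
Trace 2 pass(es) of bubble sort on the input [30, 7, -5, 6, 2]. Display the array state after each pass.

After pass 1: [7, -5, 6, 2, 30] (4 swaps)
After pass 2: [-5, 6, 2, 7, 30] (3 swaps)
Total swaps: 7


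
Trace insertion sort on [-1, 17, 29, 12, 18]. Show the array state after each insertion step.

First element -1 is already 'sorted'
Insert 17: shifted 0 elements -> [-1, 17, 29, 12, 18]
Insert 29: shifted 0 elements -> [-1, 17, 29, 12, 18]
Insert 12: shifted 2 elements -> [-1, 12, 17, 29, 18]
Insert 18: shifted 1 elements -> [-1, 12, 17, 18, 29]


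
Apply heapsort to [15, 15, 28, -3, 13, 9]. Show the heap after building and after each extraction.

Build heap: [28, 15, 15, -3, 13, 9]
Extract 28: [15, 13, 15, -3, 9, 28]
Extract 15: [15, 13, 9, -3, 15, 28]
Extract 15: [13, -3, 9, 15, 15, 28]
Extract 13: [9, -3, 13, 15, 15, 28]
Extract 9: [-3, 9, 13, 15, 15, 28]


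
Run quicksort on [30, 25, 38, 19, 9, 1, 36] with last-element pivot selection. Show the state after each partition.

Partition 1: pivot=36 at index 5 -> [30, 25, 19, 9, 1, 36, 38]
Partition 2: pivot=1 at index 0 -> [1, 25, 19, 9, 30, 36, 38]
Partition 3: pivot=30 at index 4 -> [1, 25, 19, 9, 30, 36, 38]
Partition 4: pivot=9 at index 1 -> [1, 9, 19, 25, 30, 36, 38]
Partition 5: pivot=25 at index 3 -> [1, 9, 19, 25, 30, 36, 38]


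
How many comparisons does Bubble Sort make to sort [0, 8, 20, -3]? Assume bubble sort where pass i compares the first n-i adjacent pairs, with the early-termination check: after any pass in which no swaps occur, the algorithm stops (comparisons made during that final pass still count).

Pass 1: compare adjacent pairs (0,1)..(2,3) = 3 comparison(s), 1 swap(s) -> [0, 8, -3, 20]
Pass 2: compare adjacent pairs (0,1)..(1,2) = 2 comparison(s), 1 swap(s) -> [0, -3, 8, 20]
Pass 3: compare adjacent pairs (0,1)..(0,1) = 1 comparison(s), 1 swap(s) -> [-3, 0, 8, 20]
Every pass made at least one swap, so all n-1 passes run.
Total comparisons: 3 + 2 + 1 = 6


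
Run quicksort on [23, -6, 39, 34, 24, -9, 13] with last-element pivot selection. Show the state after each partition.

Partition 1: pivot=13 at index 2 -> [-6, -9, 13, 34, 24, 23, 39]
Partition 2: pivot=-9 at index 0 -> [-9, -6, 13, 34, 24, 23, 39]
Partition 3: pivot=39 at index 6 -> [-9, -6, 13, 34, 24, 23, 39]
Partition 4: pivot=23 at index 3 -> [-9, -6, 13, 23, 24, 34, 39]
Partition 5: pivot=34 at index 5 -> [-9, -6, 13, 23, 24, 34, 39]


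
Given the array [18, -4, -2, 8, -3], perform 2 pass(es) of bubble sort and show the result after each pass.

After pass 1: [-4, -2, 8, -3, 18] (4 swaps)
After pass 2: [-4, -2, -3, 8, 18] (1 swaps)
Total swaps: 5


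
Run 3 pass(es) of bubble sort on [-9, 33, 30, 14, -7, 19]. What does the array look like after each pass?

After pass 1: [-9, 30, 14, -7, 19, 33] (4 swaps)
After pass 2: [-9, 14, -7, 19, 30, 33] (3 swaps)
After pass 3: [-9, -7, 14, 19, 30, 33] (1 swaps)
Total swaps: 8


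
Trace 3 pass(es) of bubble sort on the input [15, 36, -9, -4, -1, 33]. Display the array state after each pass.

After pass 1: [15, -9, -4, -1, 33, 36] (4 swaps)
After pass 2: [-9, -4, -1, 15, 33, 36] (3 swaps)
After pass 3: [-9, -4, -1, 15, 33, 36] (0 swaps)
Total swaps: 7


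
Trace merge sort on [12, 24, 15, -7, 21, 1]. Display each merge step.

Divide and conquer:
  Merge [24] + [15] -> [15, 24]
  Merge [12] + [15, 24] -> [12, 15, 24]
  Merge [21] + [1] -> [1, 21]
  Merge [-7] + [1, 21] -> [-7, 1, 21]
  Merge [12, 15, 24] + [-7, 1, 21] -> [-7, 1, 12, 15, 21, 24]


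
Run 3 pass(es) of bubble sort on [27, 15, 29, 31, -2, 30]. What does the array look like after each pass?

After pass 1: [15, 27, 29, -2, 30, 31] (3 swaps)
After pass 2: [15, 27, -2, 29, 30, 31] (1 swaps)
After pass 3: [15, -2, 27, 29, 30, 31] (1 swaps)
Total swaps: 5
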